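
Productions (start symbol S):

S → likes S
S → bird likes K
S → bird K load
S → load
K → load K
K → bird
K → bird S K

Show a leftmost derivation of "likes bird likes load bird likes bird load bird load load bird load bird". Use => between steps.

S => likes S => likes bird likes K => likes bird likes load K => likes bird likes load bird S K => likes bird likes load bird likes S K => likes bird likes load bird likes bird K load K => likes bird likes load bird likes bird load K load K => likes bird likes load bird likes bird load bird load K => likes bird likes load bird likes bird load bird load load K => likes bird likes load bird likes bird load bird load load bird S K => likes bird likes load bird likes bird load bird load load bird load K => likes bird likes load bird likes bird load bird load load bird load bird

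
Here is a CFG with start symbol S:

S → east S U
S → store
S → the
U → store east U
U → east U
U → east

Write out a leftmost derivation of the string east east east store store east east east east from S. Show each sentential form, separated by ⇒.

S ⇒ east S U ⇒ east east S U U ⇒ east east east S U U U ⇒ east east east store U U U ⇒ east east east store store east U U U ⇒ east east east store store east east U U ⇒ east east east store store east east east U ⇒ east east east store store east east east east

S ⇒ east S U   [S → east S U]
east S U ⇒ east east S U U   [S → east S U]
east east S U U ⇒ east east east S U U U   [S → east S U]
east east east S U U U ⇒ east east east store U U U   [S → store]
east east east store U U U ⇒ east east east store store east U U U   [U → store east U]
east east east store store east U U U ⇒ east east east store store east east U U   [U → east]
east east east store store east east U U ⇒ east east east store store east east east U   [U → east]
east east east store store east east east U ⇒ east east east store store east east east east   [U → east]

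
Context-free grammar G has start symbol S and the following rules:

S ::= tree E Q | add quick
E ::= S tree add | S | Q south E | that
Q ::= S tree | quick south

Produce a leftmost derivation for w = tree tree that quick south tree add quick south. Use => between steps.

S => tree E Q => tree S tree add Q => tree tree E Q tree add Q => tree tree that Q tree add Q => tree tree that quick south tree add Q => tree tree that quick south tree add quick south

S => tree E Q   [S ::= tree E Q]
tree E Q => tree S tree add Q   [E ::= S tree add]
tree S tree add Q => tree tree E Q tree add Q   [S ::= tree E Q]
tree tree E Q tree add Q => tree tree that Q tree add Q   [E ::= that]
tree tree that Q tree add Q => tree tree that quick south tree add Q   [Q ::= quick south]
tree tree that quick south tree add Q => tree tree that quick south tree add quick south   [Q ::= quick south]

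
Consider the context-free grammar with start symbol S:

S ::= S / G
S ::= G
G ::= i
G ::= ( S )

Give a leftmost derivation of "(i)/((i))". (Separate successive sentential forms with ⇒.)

S ⇒ S/G   [S ::= S / G]
S/G ⇒ G/G   [S ::= G]
G/G ⇒ (S)/G   [G ::= ( S )]
(S)/G ⇒ (G)/G   [S ::= G]
(G)/G ⇒ (i)/G   [G ::= i]
(i)/G ⇒ (i)/(S)   [G ::= ( S )]
(i)/(S) ⇒ (i)/(G)   [S ::= G]
(i)/(G) ⇒ (i)/((S))   [G ::= ( S )]
(i)/((S)) ⇒ (i)/((G))   [S ::= G]
(i)/((G)) ⇒ (i)/((i))   [G ::= i]

S ⇒ S/G ⇒ G/G ⇒ (S)/G ⇒ (G)/G ⇒ (i)/G ⇒ (i)/(S) ⇒ (i)/(G) ⇒ (i)/((S)) ⇒ (i)/((G)) ⇒ (i)/((i))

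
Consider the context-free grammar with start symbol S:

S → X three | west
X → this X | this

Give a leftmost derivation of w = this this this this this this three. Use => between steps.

S => X three => this X three => this this X three => this this this X three => this this this this X three => this this this this this X three => this this this this this this three

S => X three   [S → X three]
X three => this X three   [X → this X]
this X three => this this X three   [X → this X]
this this X three => this this this X three   [X → this X]
this this this X three => this this this this X three   [X → this X]
this this this this X three => this this this this this X three   [X → this X]
this this this this this X three => this this this this this this three   [X → this]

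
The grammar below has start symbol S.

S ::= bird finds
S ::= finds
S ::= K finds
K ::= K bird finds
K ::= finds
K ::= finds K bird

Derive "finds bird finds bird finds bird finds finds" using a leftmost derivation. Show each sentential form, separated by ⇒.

S ⇒ K finds   [S ::= K finds]
K finds ⇒ K bird finds finds   [K ::= K bird finds]
K bird finds finds ⇒ K bird finds bird finds finds   [K ::= K bird finds]
K bird finds bird finds finds ⇒ K bird finds bird finds bird finds finds   [K ::= K bird finds]
K bird finds bird finds bird finds finds ⇒ finds bird finds bird finds bird finds finds   [K ::= finds]

S ⇒ K finds ⇒ K bird finds finds ⇒ K bird finds bird finds finds ⇒ K bird finds bird finds bird finds finds ⇒ finds bird finds bird finds bird finds finds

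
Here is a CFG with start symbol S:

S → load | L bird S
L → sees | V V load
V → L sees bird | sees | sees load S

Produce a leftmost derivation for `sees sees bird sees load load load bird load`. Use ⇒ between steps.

S ⇒ L bird S   [S → L bird S]
L bird S ⇒ V V load bird S   [L → V V load]
V V load bird S ⇒ L sees bird V load bird S   [V → L sees bird]
L sees bird V load bird S ⇒ sees sees bird V load bird S   [L → sees]
sees sees bird V load bird S ⇒ sees sees bird sees load S load bird S   [V → sees load S]
sees sees bird sees load S load bird S ⇒ sees sees bird sees load load load bird S   [S → load]
sees sees bird sees load load load bird S ⇒ sees sees bird sees load load load bird load   [S → load]

S ⇒ L bird S ⇒ V V load bird S ⇒ L sees bird V load bird S ⇒ sees sees bird V load bird S ⇒ sees sees bird sees load S load bird S ⇒ sees sees bird sees load load load bird S ⇒ sees sees bird sees load load load bird load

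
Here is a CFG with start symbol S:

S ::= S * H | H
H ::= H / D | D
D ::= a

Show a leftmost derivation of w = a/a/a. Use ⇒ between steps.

S⇒H⇒H/D⇒H/D/D⇒D/D/D⇒a/D/D⇒a/a/D⇒a/a/a

S ⇒ H   [S ::= H]
H ⇒ H/D   [H ::= H / D]
H/D ⇒ H/D/D   [H ::= H / D]
H/D/D ⇒ D/D/D   [H ::= D]
D/D/D ⇒ a/D/D   [D ::= a]
a/D/D ⇒ a/a/D   [D ::= a]
a/a/D ⇒ a/a/a   [D ::= a]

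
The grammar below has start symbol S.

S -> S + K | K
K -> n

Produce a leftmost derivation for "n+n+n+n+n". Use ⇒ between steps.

S ⇒ S+K ⇒ S+K+K ⇒ S+K+K+K ⇒ S+K+K+K+K ⇒ K+K+K+K+K ⇒ n+K+K+K+K ⇒ n+n+K+K+K ⇒ n+n+n+K+K ⇒ n+n+n+n+K ⇒ n+n+n+n+n

S ⇒ S+K   [S -> S + K]
S+K ⇒ S+K+K   [S -> S + K]
S+K+K ⇒ S+K+K+K   [S -> S + K]
S+K+K+K ⇒ S+K+K+K+K   [S -> S + K]
S+K+K+K+K ⇒ K+K+K+K+K   [S -> K]
K+K+K+K+K ⇒ n+K+K+K+K   [K -> n]
n+K+K+K+K ⇒ n+n+K+K+K   [K -> n]
n+n+K+K+K ⇒ n+n+n+K+K   [K -> n]
n+n+n+K+K ⇒ n+n+n+n+K   [K -> n]
n+n+n+n+K ⇒ n+n+n+n+n   [K -> n]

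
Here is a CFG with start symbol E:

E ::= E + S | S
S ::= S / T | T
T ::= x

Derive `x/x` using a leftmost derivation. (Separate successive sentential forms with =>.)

E => S => S/T => T/T => x/T => x/x

E => S   [E ::= S]
S => S/T   [S ::= S / T]
S/T => T/T   [S ::= T]
T/T => x/T   [T ::= x]
x/T => x/x   [T ::= x]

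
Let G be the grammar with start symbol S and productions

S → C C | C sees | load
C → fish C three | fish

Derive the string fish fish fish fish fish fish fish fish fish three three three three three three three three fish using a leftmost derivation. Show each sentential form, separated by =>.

S => C C   [S → C C]
C C => fish C three C   [C → fish C three]
fish C three C => fish fish C three three C   [C → fish C three]
fish fish C three three C => fish fish fish C three three three C   [C → fish C three]
fish fish fish C three three three C => fish fish fish fish C three three three three C   [C → fish C three]
fish fish fish fish C three three three three C => fish fish fish fish fish C three three three three three C   [C → fish C three]
fish fish fish fish fish C three three three three three C => fish fish fish fish fish fish C three three three three three three C   [C → fish C three]
fish fish fish fish fish fish C three three three three three three C => fish fish fish fish fish fish fish C three three three three three three three C   [C → fish C three]
fish fish fish fish fish fish fish C three three three three three three three C => fish fish fish fish fish fish fish fish C three three three three three three three three C   [C → fish C three]
fish fish fish fish fish fish fish fish C three three three three three three three three C => fish fish fish fish fish fish fish fish fish three three three three three three three three C   [C → fish]
fish fish fish fish fish fish fish fish fish three three three three three three three three C => fish fish fish fish fish fish fish fish fish three three three three three three three three fish   [C → fish]

S => C C => fish C three C => fish fish C three three C => fish fish fish C three three three C => fish fish fish fish C three three three three C => fish fish fish fish fish C three three three three three C => fish fish fish fish fish fish C three three three three three three C => fish fish fish fish fish fish fish C three three three three three three three C => fish fish fish fish fish fish fish fish C three three three three three three three three C => fish fish fish fish fish fish fish fish fish three three three three three three three three C => fish fish fish fish fish fish fish fish fish three three three three three three three three fish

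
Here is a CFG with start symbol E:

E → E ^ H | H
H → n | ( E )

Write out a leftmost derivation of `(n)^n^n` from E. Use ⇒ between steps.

E⇒E^H⇒E^H^H⇒H^H^H⇒(E)^H^H⇒(H)^H^H⇒(n)^H^H⇒(n)^n^H⇒(n)^n^n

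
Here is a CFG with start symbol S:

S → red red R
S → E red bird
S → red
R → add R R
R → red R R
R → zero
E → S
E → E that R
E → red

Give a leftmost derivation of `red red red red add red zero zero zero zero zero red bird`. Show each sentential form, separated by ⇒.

S ⇒ E red bird ⇒ S red bird ⇒ red red R red bird ⇒ red red red R R red bird ⇒ red red red red R R R red bird ⇒ red red red red add R R R R red bird ⇒ red red red red add red R R R R R red bird ⇒ red red red red add red zero R R R R red bird ⇒ red red red red add red zero zero R R R red bird ⇒ red red red red add red zero zero zero R R red bird ⇒ red red red red add red zero zero zero zero R red bird ⇒ red red red red add red zero zero zero zero zero red bird

S ⇒ E red bird   [S → E red bird]
E red bird ⇒ S red bird   [E → S]
S red bird ⇒ red red R red bird   [S → red red R]
red red R red bird ⇒ red red red R R red bird   [R → red R R]
red red red R R red bird ⇒ red red red red R R R red bird   [R → red R R]
red red red red R R R red bird ⇒ red red red red add R R R R red bird   [R → add R R]
red red red red add R R R R red bird ⇒ red red red red add red R R R R R red bird   [R → red R R]
red red red red add red R R R R R red bird ⇒ red red red red add red zero R R R R red bird   [R → zero]
red red red red add red zero R R R R red bird ⇒ red red red red add red zero zero R R R red bird   [R → zero]
red red red red add red zero zero R R R red bird ⇒ red red red red add red zero zero zero R R red bird   [R → zero]
red red red red add red zero zero zero R R red bird ⇒ red red red red add red zero zero zero zero R red bird   [R → zero]
red red red red add red zero zero zero zero R red bird ⇒ red red red red add red zero zero zero zero zero red bird   [R → zero]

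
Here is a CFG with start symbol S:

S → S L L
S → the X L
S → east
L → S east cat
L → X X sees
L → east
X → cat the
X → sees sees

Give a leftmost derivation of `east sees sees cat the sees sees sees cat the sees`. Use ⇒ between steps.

S ⇒ S L L ⇒ east L L ⇒ east X X sees L ⇒ east sees sees X sees L ⇒ east sees sees cat the sees L ⇒ east sees sees cat the sees X X sees ⇒ east sees sees cat the sees sees sees X sees ⇒ east sees sees cat the sees sees sees cat the sees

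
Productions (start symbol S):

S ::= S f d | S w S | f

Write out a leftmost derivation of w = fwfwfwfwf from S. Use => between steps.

S => SwS => SwSwS => SwSwSwS => SwSwSwSwS => fwSwSwSwS => fwfwSwSwS => fwfwfwSwS => fwfwfwfwS => fwfwfwfwf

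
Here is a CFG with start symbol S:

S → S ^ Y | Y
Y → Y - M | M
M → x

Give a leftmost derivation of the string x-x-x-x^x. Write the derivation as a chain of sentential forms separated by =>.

S => S^Y => Y^Y => Y-M^Y => Y-M-M^Y => Y-M-M-M^Y => M-M-M-M^Y => x-M-M-M^Y => x-x-M-M^Y => x-x-x-M^Y => x-x-x-x^Y => x-x-x-x^M => x-x-x-x^x

S => S^Y   [S → S ^ Y]
S^Y => Y^Y   [S → Y]
Y^Y => Y-M^Y   [Y → Y - M]
Y-M^Y => Y-M-M^Y   [Y → Y - M]
Y-M-M^Y => Y-M-M-M^Y   [Y → Y - M]
Y-M-M-M^Y => M-M-M-M^Y   [Y → M]
M-M-M-M^Y => x-M-M-M^Y   [M → x]
x-M-M-M^Y => x-x-M-M^Y   [M → x]
x-x-M-M^Y => x-x-x-M^Y   [M → x]
x-x-x-M^Y => x-x-x-x^Y   [M → x]
x-x-x-x^Y => x-x-x-x^M   [Y → M]
x-x-x-x^M => x-x-x-x^x   [M → x]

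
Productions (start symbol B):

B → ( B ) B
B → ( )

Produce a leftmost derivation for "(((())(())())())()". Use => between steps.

B => (B)B => ((B)B)B => (((B)B)B)B => (((())B)B)B => (((())(B)B)B)B => (((())(())B)B)B => (((())(())())B)B => (((())(())())())B => (((())(())())())()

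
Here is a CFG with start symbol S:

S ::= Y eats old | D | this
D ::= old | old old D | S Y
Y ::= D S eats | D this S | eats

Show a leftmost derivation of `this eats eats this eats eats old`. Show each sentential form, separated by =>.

S => Y eats old => D S eats eats old => S Y S eats eats old => D Y S eats eats old => S Y Y S eats eats old => this Y Y S eats eats old => this eats Y S eats eats old => this eats eats S eats eats old => this eats eats this eats eats old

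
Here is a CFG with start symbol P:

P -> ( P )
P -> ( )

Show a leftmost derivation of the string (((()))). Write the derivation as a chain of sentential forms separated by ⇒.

P⇒(P)⇒((P))⇒(((P)))⇒(((())))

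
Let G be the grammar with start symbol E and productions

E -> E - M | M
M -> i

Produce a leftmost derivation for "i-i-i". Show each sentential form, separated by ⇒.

E ⇒ E-M ⇒ E-M-M ⇒ M-M-M ⇒ i-M-M ⇒ i-i-M ⇒ i-i-i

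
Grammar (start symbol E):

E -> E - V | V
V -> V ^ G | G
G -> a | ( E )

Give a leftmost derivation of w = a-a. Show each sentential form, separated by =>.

E => E-V => V-V => G-V => a-V => a-G => a-a

E => E-V   [E -> E - V]
E-V => V-V   [E -> V]
V-V => G-V   [V -> G]
G-V => a-V   [G -> a]
a-V => a-G   [V -> G]
a-G => a-a   [G -> a]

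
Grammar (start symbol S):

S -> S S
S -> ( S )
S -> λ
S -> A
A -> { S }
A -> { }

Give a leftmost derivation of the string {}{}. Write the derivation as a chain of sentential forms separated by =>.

S => SS => AS => {S}S => {}S => {}A => {}{}

S => SS   [S -> S S]
SS => AS   [S -> A]
AS => {S}S   [A -> { S }]
{S}S => {}S   [S -> λ]
{}S => {}A   [S -> A]
{}A => {}{}   [A -> { }]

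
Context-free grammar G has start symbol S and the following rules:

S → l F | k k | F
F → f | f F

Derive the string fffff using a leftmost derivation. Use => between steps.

S => F   [S → F]
F => fF   [F → f F]
fF => ffF   [F → f F]
ffF => fffF   [F → f F]
fffF => ffffF   [F → f F]
ffffF => fffff   [F → f]

S=>F=>fF=>ffF=>fffF=>ffffF=>fffff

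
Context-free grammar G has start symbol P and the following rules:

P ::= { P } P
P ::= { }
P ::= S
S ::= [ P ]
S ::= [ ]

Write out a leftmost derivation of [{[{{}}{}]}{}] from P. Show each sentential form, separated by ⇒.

P ⇒ S   [P ::= S]
S ⇒ [P]   [S ::= [ P ]]
[P] ⇒ [{P}P]   [P ::= { P } P]
[{P}P] ⇒ [{S}P]   [P ::= S]
[{S}P] ⇒ [{[P]}P]   [S ::= [ P ]]
[{[P]}P] ⇒ [{[{P}P]}P]   [P ::= { P } P]
[{[{P}P]}P] ⇒ [{[{{}}P]}P]   [P ::= { }]
[{[{{}}P]}P] ⇒ [{[{{}}{}]}P]   [P ::= { }]
[{[{{}}{}]}P] ⇒ [{[{{}}{}]}{}]   [P ::= { }]

P⇒S⇒[P]⇒[{P}P]⇒[{S}P]⇒[{[P]}P]⇒[{[{P}P]}P]⇒[{[{{}}P]}P]⇒[{[{{}}{}]}P]⇒[{[{{}}{}]}{}]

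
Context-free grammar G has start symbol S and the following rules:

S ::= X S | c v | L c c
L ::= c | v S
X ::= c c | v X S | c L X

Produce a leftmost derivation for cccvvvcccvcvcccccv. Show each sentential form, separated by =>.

S=>XS=>cLXS=>ccXS=>cccLXS=>cccvSXS=>cccvLccXS=>cccvvSccXS=>cccvvXSccXS=>cccvvvXSSccXS=>cccvvvccSSccXS=>cccvvvcccvSccXS=>cccvvvcccvcvccXS=>cccvvvcccvcvccccS=>cccvvvcccvcvcccccv

S => XS   [S ::= X S]
XS => cLXS   [X ::= c L X]
cLXS => ccXS   [L ::= c]
ccXS => cccLXS   [X ::= c L X]
cccLXS => cccvSXS   [L ::= v S]
cccvSXS => cccvLccXS   [S ::= L c c]
cccvLccXS => cccvvSccXS   [L ::= v S]
cccvvSccXS => cccvvXSccXS   [S ::= X S]
cccvvXSccXS => cccvvvXSSccXS   [X ::= v X S]
cccvvvXSSccXS => cccvvvccSSccXS   [X ::= c c]
cccvvvccSSccXS => cccvvvcccvSccXS   [S ::= c v]
cccvvvcccvSccXS => cccvvvcccvcvccXS   [S ::= c v]
cccvvvcccvcvccXS => cccvvvcccvcvccccS   [X ::= c c]
cccvvvcccvcvccccS => cccvvvcccvcvcccccv   [S ::= c v]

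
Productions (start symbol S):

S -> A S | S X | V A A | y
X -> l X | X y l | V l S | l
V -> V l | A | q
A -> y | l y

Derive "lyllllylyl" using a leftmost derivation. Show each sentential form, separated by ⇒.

S⇒SX⇒VAAX⇒VlAAX⇒VllAAX⇒VlllAAX⇒AlllAAX⇒lylllAAX⇒lyllllyAX⇒lyllllylyX⇒lyllllylyl

S ⇒ SX   [S -> S X]
SX ⇒ VAAX   [S -> V A A]
VAAX ⇒ VlAAX   [V -> V l]
VlAAX ⇒ VllAAX   [V -> V l]
VllAAX ⇒ VlllAAX   [V -> V l]
VlllAAX ⇒ AlllAAX   [V -> A]
AlllAAX ⇒ lylllAAX   [A -> l y]
lylllAAX ⇒ lyllllyAX   [A -> l y]
lyllllyAX ⇒ lyllllylyX   [A -> l y]
lyllllylyX ⇒ lyllllylyl   [X -> l]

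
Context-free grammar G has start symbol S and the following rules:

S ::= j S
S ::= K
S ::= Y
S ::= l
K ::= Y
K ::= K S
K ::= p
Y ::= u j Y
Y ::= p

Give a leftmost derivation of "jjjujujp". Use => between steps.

S => jS => jjS => jjjS => jjjY => jjjujY => jjjujujY => jjjujujp

S => jS   [S ::= j S]
jS => jjS   [S ::= j S]
jjS => jjjS   [S ::= j S]
jjjS => jjjY   [S ::= Y]
jjjY => jjjujY   [Y ::= u j Y]
jjjujY => jjjujujY   [Y ::= u j Y]
jjjujujY => jjjujujp   [Y ::= p]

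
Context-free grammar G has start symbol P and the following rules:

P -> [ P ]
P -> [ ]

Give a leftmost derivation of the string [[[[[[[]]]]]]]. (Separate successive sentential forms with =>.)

P => [P] => [[P]] => [[[P]]] => [[[[P]]]] => [[[[[P]]]]] => [[[[[[P]]]]]] => [[[[[[[]]]]]]]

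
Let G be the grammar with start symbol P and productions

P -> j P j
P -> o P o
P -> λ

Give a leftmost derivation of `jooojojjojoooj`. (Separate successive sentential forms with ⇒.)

P ⇒ jPj   [P -> j P j]
jPj ⇒ joPoj   [P -> o P o]
joPoj ⇒ jooPooj   [P -> o P o]
jooPooj ⇒ joooPoooj   [P -> o P o]
joooPoooj ⇒ jooojPjoooj   [P -> j P j]
jooojPjoooj ⇒ jooojoPojoooj   [P -> o P o]
jooojoPojoooj ⇒ jooojojPjojoooj   [P -> j P j]
jooojojPjojoooj ⇒ jooojojjojoooj   [P -> λ]

P ⇒ jPj ⇒ joPoj ⇒ jooPooj ⇒ joooPoooj ⇒ jooojPjoooj ⇒ jooojoPojoooj ⇒ jooojojPjojoooj ⇒ jooojojjojoooj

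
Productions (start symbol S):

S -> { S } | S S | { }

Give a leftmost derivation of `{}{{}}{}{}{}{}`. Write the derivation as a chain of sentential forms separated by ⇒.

S ⇒ SS   [S -> S S]
SS ⇒ SSS   [S -> S S]
SSS ⇒ SSSS   [S -> S S]
SSSS ⇒ SSSSS   [S -> S S]
SSSSS ⇒ {}SSSS   [S -> { }]
{}SSSS ⇒ {}SSSSS   [S -> S S]
{}SSSSS ⇒ {}{S}SSSS   [S -> { S }]
{}{S}SSSS ⇒ {}{{}}SSSS   [S -> { }]
{}{{}}SSSS ⇒ {}{{}}{}SSS   [S -> { }]
{}{{}}{}SSS ⇒ {}{{}}{}{}SS   [S -> { }]
{}{{}}{}{}SS ⇒ {}{{}}{}{}{}S   [S -> { }]
{}{{}}{}{}{}S ⇒ {}{{}}{}{}{}{}   [S -> { }]

S⇒SS⇒SSS⇒SSSS⇒SSSSS⇒{}SSSS⇒{}SSSSS⇒{}{S}SSSS⇒{}{{}}SSSS⇒{}{{}}{}SSS⇒{}{{}}{}{}SS⇒{}{{}}{}{}{}S⇒{}{{}}{}{}{}{}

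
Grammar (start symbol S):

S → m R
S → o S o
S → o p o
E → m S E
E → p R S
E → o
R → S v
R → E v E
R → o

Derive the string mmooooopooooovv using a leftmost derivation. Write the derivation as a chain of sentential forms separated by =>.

S => mR   [S → m R]
mR => mSv   [R → S v]
mSv => mmRv   [S → m R]
mmRv => mmSvv   [R → S v]
mmSvv => mmoSovv   [S → o S o]
mmoSovv => mmooSoovv   [S → o S o]
mmooSoovv => mmoooSooovv   [S → o S o]
mmoooSooovv => mmooooSoooovv   [S → o S o]
mmooooSoooovv => mmooooopooooovv   [S → o p o]

S => mR => mSv => mmRv => mmSvv => mmoSovv => mmooSoovv => mmoooSooovv => mmooooSoooovv => mmooooopooooovv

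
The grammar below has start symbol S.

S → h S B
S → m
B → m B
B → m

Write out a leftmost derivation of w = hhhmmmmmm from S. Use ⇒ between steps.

S ⇒ hSB   [S → h S B]
hSB ⇒ hhSBB   [S → h S B]
hhSBB ⇒ hhhSBBB   [S → h S B]
hhhSBBB ⇒ hhhmBBB   [S → m]
hhhmBBB ⇒ hhhmmBBB   [B → m B]
hhhmmBBB ⇒ hhhmmmBB   [B → m]
hhhmmmBB ⇒ hhhmmmmBB   [B → m B]
hhhmmmmBB ⇒ hhhmmmmmB   [B → m]
hhhmmmmmB ⇒ hhhmmmmmm   [B → m]

S ⇒ hSB ⇒ hhSBB ⇒ hhhSBBB ⇒ hhhmBBB ⇒ hhhmmBBB ⇒ hhhmmmBB ⇒ hhhmmmmBB ⇒ hhhmmmmmB ⇒ hhhmmmmmm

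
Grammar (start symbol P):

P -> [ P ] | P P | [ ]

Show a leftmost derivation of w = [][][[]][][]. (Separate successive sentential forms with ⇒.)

P ⇒ PP ⇒ PPP ⇒ []PP ⇒ []PPP ⇒ []PPPP ⇒ [][]PPP ⇒ [][][P]PP ⇒ [][][[]]PP ⇒ [][][[]][]P ⇒ [][][[]][][]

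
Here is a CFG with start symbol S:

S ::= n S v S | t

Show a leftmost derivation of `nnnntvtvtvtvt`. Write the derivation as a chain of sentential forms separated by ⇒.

S ⇒ nSvS   [S ::= n S v S]
nSvS ⇒ nnSvSvS   [S ::= n S v S]
nnSvSvS ⇒ nnnSvSvSvS   [S ::= n S v S]
nnnSvSvSvS ⇒ nnnnSvSvSvSvS   [S ::= n S v S]
nnnnSvSvSvSvS ⇒ nnnntvSvSvSvS   [S ::= t]
nnnntvSvSvSvS ⇒ nnnntvtvSvSvS   [S ::= t]
nnnntvtvSvSvS ⇒ nnnntvtvtvSvS   [S ::= t]
nnnntvtvtvSvS ⇒ nnnntvtvtvtvS   [S ::= t]
nnnntvtvtvtvS ⇒ nnnntvtvtvtvt   [S ::= t]

S ⇒ nSvS ⇒ nnSvSvS ⇒ nnnSvSvSvS ⇒ nnnnSvSvSvSvS ⇒ nnnntvSvSvSvS ⇒ nnnntvtvSvSvS ⇒ nnnntvtvtvSvS ⇒ nnnntvtvtvtvS ⇒ nnnntvtvtvtvt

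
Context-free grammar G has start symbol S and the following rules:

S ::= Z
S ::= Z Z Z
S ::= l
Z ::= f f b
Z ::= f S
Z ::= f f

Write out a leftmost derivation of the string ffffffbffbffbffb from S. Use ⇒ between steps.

S⇒ZZZ⇒fSZZ⇒fZZZ⇒fffZZ⇒ffffSZ⇒ffffZZZZ⇒ffffffbZZZ⇒ffffffbffbZZ⇒ffffffbffbffbZ⇒ffffffbffbffbffb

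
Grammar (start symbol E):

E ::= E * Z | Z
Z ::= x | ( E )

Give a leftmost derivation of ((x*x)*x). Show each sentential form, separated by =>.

E=>Z=>(E)=>(E*Z)=>(Z*Z)=>((E)*Z)=>((E*Z)*Z)=>((Z*Z)*Z)=>((x*Z)*Z)=>((x*x)*Z)=>((x*x)*x)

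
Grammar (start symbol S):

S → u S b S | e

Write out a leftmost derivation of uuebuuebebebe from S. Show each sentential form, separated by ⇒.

S⇒uSbS⇒uuSbSbS⇒uuebSbS⇒uuebuSbSbS⇒uuebuuSbSbSbS⇒uuebuuebSbSbS⇒uuebuuebebSbS⇒uuebuuebebebS⇒uuebuuebebebe

S ⇒ uSbS   [S → u S b S]
uSbS ⇒ uuSbSbS   [S → u S b S]
uuSbSbS ⇒ uuebSbS   [S → e]
uuebSbS ⇒ uuebuSbSbS   [S → u S b S]
uuebuSbSbS ⇒ uuebuuSbSbSbS   [S → u S b S]
uuebuuSbSbSbS ⇒ uuebuuebSbSbS   [S → e]
uuebuuebSbSbS ⇒ uuebuuebebSbS   [S → e]
uuebuuebebSbS ⇒ uuebuuebebebS   [S → e]
uuebuuebebebS ⇒ uuebuuebebebe   [S → e]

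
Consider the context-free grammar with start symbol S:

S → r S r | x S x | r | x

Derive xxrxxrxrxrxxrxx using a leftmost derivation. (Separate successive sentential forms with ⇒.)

S ⇒ xSx ⇒ xxSxx ⇒ xxrSrxx ⇒ xxrxSxrxx ⇒ xxrxxSxxrxx ⇒ xxrxxrSrxxrxx ⇒ xxrxxrxSxrxxrxx ⇒ xxrxxrxrxrxxrxx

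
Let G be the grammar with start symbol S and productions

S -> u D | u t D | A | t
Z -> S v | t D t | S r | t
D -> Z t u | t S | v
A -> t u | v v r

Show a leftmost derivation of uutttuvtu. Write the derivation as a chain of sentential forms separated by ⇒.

S⇒uD⇒uZtu⇒uSvtu⇒uutDvtu⇒uuttSvtu⇒uuttAvtu⇒uutttuvtu

S ⇒ uD   [S -> u D]
uD ⇒ uZtu   [D -> Z t u]
uZtu ⇒ uSvtu   [Z -> S v]
uSvtu ⇒ uutDvtu   [S -> u t D]
uutDvtu ⇒ uuttSvtu   [D -> t S]
uuttSvtu ⇒ uuttAvtu   [S -> A]
uuttAvtu ⇒ uutttuvtu   [A -> t u]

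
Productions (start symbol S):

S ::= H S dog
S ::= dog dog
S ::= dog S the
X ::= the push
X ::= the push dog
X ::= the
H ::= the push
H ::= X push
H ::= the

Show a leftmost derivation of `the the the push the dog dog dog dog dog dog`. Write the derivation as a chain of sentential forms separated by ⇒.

S ⇒ H S dog ⇒ the S dog ⇒ the H S dog dog ⇒ the the S dog dog ⇒ the the H S dog dog dog ⇒ the the X push S dog dog dog ⇒ the the the push S dog dog dog ⇒ the the the push H S dog dog dog dog ⇒ the the the push the S dog dog dog dog ⇒ the the the push the dog dog dog dog dog dog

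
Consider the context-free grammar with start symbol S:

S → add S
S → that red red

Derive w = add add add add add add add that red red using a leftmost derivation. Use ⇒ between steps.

S ⇒ add S   [S → add S]
add S ⇒ add add S   [S → add S]
add add S ⇒ add add add S   [S → add S]
add add add S ⇒ add add add add S   [S → add S]
add add add add S ⇒ add add add add add S   [S → add S]
add add add add add S ⇒ add add add add add add S   [S → add S]
add add add add add add S ⇒ add add add add add add add S   [S → add S]
add add add add add add add S ⇒ add add add add add add add that red red   [S → that red red]

S ⇒ add S ⇒ add add S ⇒ add add add S ⇒ add add add add S ⇒ add add add add add S ⇒ add add add add add add S ⇒ add add add add add add add S ⇒ add add add add add add add that red red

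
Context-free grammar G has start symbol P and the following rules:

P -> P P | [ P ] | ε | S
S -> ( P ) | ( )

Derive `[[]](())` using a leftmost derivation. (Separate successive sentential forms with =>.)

P => PP   [P -> P P]
PP => [P]P   [P -> [ P ]]
[P]P => [[P]]P   [P -> [ P ]]
[[P]]P => [[]]P   [P -> ε]
[[]]P => [[]]S   [P -> S]
[[]]S => [[]](P)   [S -> ( P )]
[[]](P) => [[]](S)   [P -> S]
[[]](S) => [[]]((P))   [S -> ( P )]
[[]]((P)) => [[]](())   [P -> ε]

P => PP => [P]P => [[P]]P => [[]]P => [[]]S => [[]](P) => [[]](S) => [[]]((P)) => [[]](())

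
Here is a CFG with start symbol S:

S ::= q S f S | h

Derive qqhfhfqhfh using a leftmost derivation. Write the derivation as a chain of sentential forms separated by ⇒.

S ⇒ qSfS ⇒ qqSfSfS ⇒ qqhfSfS ⇒ qqhfhfS ⇒ qqhfhfqSfS ⇒ qqhfhfqhfS ⇒ qqhfhfqhfh

S ⇒ qSfS   [S ::= q S f S]
qSfS ⇒ qqSfSfS   [S ::= q S f S]
qqSfSfS ⇒ qqhfSfS   [S ::= h]
qqhfSfS ⇒ qqhfhfS   [S ::= h]
qqhfhfS ⇒ qqhfhfqSfS   [S ::= q S f S]
qqhfhfqSfS ⇒ qqhfhfqhfS   [S ::= h]
qqhfhfqhfS ⇒ qqhfhfqhfh   [S ::= h]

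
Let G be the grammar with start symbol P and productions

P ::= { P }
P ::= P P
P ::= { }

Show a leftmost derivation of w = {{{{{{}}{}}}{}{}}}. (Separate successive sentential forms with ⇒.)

P ⇒ {P}   [P ::= { P }]
{P} ⇒ {{P}}   [P ::= { P }]
{{P}} ⇒ {{PP}}   [P ::= P P]
{{PP}} ⇒ {{{P}P}}   [P ::= { P }]
{{{P}P}} ⇒ {{{{P}}P}}   [P ::= { P }]
{{{{P}}P}} ⇒ {{{{PP}}P}}   [P ::= P P]
{{{{PP}}P}} ⇒ {{{{{P}P}}P}}   [P ::= { P }]
{{{{{P}P}}P}} ⇒ {{{{{{}}P}}P}}   [P ::= { }]
{{{{{{}}P}}P}} ⇒ {{{{{{}}{}}}P}}   [P ::= { }]
{{{{{{}}{}}}P}} ⇒ {{{{{{}}{}}}PP}}   [P ::= P P]
{{{{{{}}{}}}PP}} ⇒ {{{{{{}}{}}}{}P}}   [P ::= { }]
{{{{{{}}{}}}{}P}} ⇒ {{{{{{}}{}}}{}{}}}   [P ::= { }]

P ⇒ {P} ⇒ {{P}} ⇒ {{PP}} ⇒ {{{P}P}} ⇒ {{{{P}}P}} ⇒ {{{{PP}}P}} ⇒ {{{{{P}P}}P}} ⇒ {{{{{{}}P}}P}} ⇒ {{{{{{}}{}}}P}} ⇒ {{{{{{}}{}}}PP}} ⇒ {{{{{{}}{}}}{}P}} ⇒ {{{{{{}}{}}}{}{}}}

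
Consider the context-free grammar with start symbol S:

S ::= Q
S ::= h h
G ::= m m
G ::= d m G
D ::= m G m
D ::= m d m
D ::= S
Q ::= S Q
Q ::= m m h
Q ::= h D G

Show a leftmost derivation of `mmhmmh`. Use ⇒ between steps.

S ⇒ Q ⇒ SQ ⇒ QQ ⇒ mmhQ ⇒ mmhmmh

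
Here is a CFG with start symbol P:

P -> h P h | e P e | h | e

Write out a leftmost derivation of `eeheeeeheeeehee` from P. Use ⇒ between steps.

P ⇒ ePe ⇒ eePee ⇒ eehPhee ⇒ eehePehee ⇒ eeheePeehee ⇒ eeheeePeeehee ⇒ eeheeeePeeeehee ⇒ eeheeeeheeeehee

P ⇒ ePe   [P -> e P e]
ePe ⇒ eePee   [P -> e P e]
eePee ⇒ eehPhee   [P -> h P h]
eehPhee ⇒ eehePehee   [P -> e P e]
eehePehee ⇒ eeheePeehee   [P -> e P e]
eeheePeehee ⇒ eeheeePeeehee   [P -> e P e]
eeheeePeeehee ⇒ eeheeeePeeeehee   [P -> e P e]
eeheeeePeeeehee ⇒ eeheeeeheeeehee   [P -> h]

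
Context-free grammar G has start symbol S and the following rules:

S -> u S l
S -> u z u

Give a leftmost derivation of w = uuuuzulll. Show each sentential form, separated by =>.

S => uSl => uuSll => uuuSlll => uuuuzulll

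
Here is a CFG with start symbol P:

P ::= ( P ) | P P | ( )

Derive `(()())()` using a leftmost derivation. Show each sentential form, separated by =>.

P=>PP=>(P)P=>(PP)P=>(()P)P=>(()())P=>(()())()

P => PP   [P ::= P P]
PP => (P)P   [P ::= ( P )]
(P)P => (PP)P   [P ::= P P]
(PP)P => (()P)P   [P ::= ( )]
(()P)P => (()())P   [P ::= ( )]
(()())P => (()())()   [P ::= ( )]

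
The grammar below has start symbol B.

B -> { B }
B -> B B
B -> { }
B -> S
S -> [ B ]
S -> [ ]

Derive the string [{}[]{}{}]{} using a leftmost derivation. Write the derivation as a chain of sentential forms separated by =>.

B=>BB=>SB=>[B]B=>[BB]B=>[{}B]B=>[{}BB]B=>[{}SB]B=>[{}[]B]B=>[{}[]BB]B=>[{}[]{}B]B=>[{}[]{}{}]B=>[{}[]{}{}]{}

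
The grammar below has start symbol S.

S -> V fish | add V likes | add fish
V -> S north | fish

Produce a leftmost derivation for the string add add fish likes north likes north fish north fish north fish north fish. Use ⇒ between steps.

S ⇒ V fish ⇒ S north fish ⇒ V fish north fish ⇒ S north fish north fish ⇒ V fish north fish north fish ⇒ S north fish north fish north fish ⇒ V fish north fish north fish north fish ⇒ S north fish north fish north fish north fish ⇒ add V likes north fish north fish north fish north fish ⇒ add S north likes north fish north fish north fish north fish ⇒ add add V likes north likes north fish north fish north fish north fish ⇒ add add fish likes north likes north fish north fish north fish north fish

S ⇒ V fish   [S -> V fish]
V fish ⇒ S north fish   [V -> S north]
S north fish ⇒ V fish north fish   [S -> V fish]
V fish north fish ⇒ S north fish north fish   [V -> S north]
S north fish north fish ⇒ V fish north fish north fish   [S -> V fish]
V fish north fish north fish ⇒ S north fish north fish north fish   [V -> S north]
S north fish north fish north fish ⇒ V fish north fish north fish north fish   [S -> V fish]
V fish north fish north fish north fish ⇒ S north fish north fish north fish north fish   [V -> S north]
S north fish north fish north fish north fish ⇒ add V likes north fish north fish north fish north fish   [S -> add V likes]
add V likes north fish north fish north fish north fish ⇒ add S north likes north fish north fish north fish north fish   [V -> S north]
add S north likes north fish north fish north fish north fish ⇒ add add V likes north likes north fish north fish north fish north fish   [S -> add V likes]
add add V likes north likes north fish north fish north fish north fish ⇒ add add fish likes north likes north fish north fish north fish north fish   [V -> fish]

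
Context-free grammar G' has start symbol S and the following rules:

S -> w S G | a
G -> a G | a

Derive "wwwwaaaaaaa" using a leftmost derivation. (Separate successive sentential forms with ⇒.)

S ⇒ wSG   [S -> w S G]
wSG ⇒ wwSGG   [S -> w S G]
wwSGG ⇒ wwwSGGG   [S -> w S G]
wwwSGGG ⇒ wwwwSGGGG   [S -> w S G]
wwwwSGGGG ⇒ wwwwaGGGG   [S -> a]
wwwwaGGGG ⇒ wwwwaaGGGG   [G -> a G]
wwwwaaGGGG ⇒ wwwwaaaGGG   [G -> a]
wwwwaaaGGG ⇒ wwwwaaaaGG   [G -> a]
wwwwaaaaGG ⇒ wwwwaaaaaGG   [G -> a G]
wwwwaaaaaGG ⇒ wwwwaaaaaaG   [G -> a]
wwwwaaaaaaG ⇒ wwwwaaaaaaa   [G -> a]

S ⇒ wSG ⇒ wwSGG ⇒ wwwSGGG ⇒ wwwwSGGGG ⇒ wwwwaGGGG ⇒ wwwwaaGGGG ⇒ wwwwaaaGGG ⇒ wwwwaaaaGG ⇒ wwwwaaaaaGG ⇒ wwwwaaaaaaG ⇒ wwwwaaaaaaa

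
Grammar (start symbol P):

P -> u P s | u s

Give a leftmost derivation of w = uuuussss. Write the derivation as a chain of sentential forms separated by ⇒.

P ⇒ uPs ⇒ uuPss ⇒ uuuPsss ⇒ uuuussss

P ⇒ uPs   [P -> u P s]
uPs ⇒ uuPss   [P -> u P s]
uuPss ⇒ uuuPsss   [P -> u P s]
uuuPsss ⇒ uuuussss   [P -> u s]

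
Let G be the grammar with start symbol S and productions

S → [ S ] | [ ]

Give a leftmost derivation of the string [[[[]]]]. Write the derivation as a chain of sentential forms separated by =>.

S => [S] => [[S]] => [[[S]]] => [[[[]]]]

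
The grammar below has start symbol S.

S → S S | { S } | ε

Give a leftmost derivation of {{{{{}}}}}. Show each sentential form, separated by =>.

S => SS => {S}S => {{S}}S => {{{S}}}S => {{{{S}}}}S => {{{{{S}}}}}S => {{{{{}}}}}S => {{{{{}}}}}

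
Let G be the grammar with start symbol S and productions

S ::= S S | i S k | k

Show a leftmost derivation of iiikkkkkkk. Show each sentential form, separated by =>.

S => iSk   [S ::= i S k]
iSk => iiSkk   [S ::= i S k]
iiSkk => iiiSkkk   [S ::= i S k]
iiiSkkk => iiiSSkkk   [S ::= S S]
iiiSSkkk => iiiSSSkkk   [S ::= S S]
iiiSSSkkk => iiiSSSSkkk   [S ::= S S]
iiiSSSSkkk => iiikSSSkkk   [S ::= k]
iiikSSSkkk => iiikkSSkkk   [S ::= k]
iiikkSSkkk => iiikkkSkkk   [S ::= k]
iiikkkSkkk => iiikkkkkkk   [S ::= k]

S => iSk => iiSkk => iiiSkkk => iiiSSkkk => iiiSSSkkk => iiiSSSSkkk => iiikSSSkkk => iiikkSSkkk => iiikkkSkkk => iiikkkkkkk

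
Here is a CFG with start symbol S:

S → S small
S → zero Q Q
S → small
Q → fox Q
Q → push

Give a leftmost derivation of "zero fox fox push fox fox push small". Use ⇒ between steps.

S ⇒ S small   [S → S small]
S small ⇒ zero Q Q small   [S → zero Q Q]
zero Q Q small ⇒ zero fox Q Q small   [Q → fox Q]
zero fox Q Q small ⇒ zero fox fox Q Q small   [Q → fox Q]
zero fox fox Q Q small ⇒ zero fox fox push Q small   [Q → push]
zero fox fox push Q small ⇒ zero fox fox push fox Q small   [Q → fox Q]
zero fox fox push fox Q small ⇒ zero fox fox push fox fox Q small   [Q → fox Q]
zero fox fox push fox fox Q small ⇒ zero fox fox push fox fox push small   [Q → push]

S ⇒ S small ⇒ zero Q Q small ⇒ zero fox Q Q small ⇒ zero fox fox Q Q small ⇒ zero fox fox push Q small ⇒ zero fox fox push fox Q small ⇒ zero fox fox push fox fox Q small ⇒ zero fox fox push fox fox push small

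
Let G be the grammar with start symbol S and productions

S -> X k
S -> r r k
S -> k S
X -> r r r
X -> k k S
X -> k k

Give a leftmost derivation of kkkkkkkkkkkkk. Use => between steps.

S=>Xk=>kkSk=>kkkSk=>kkkXkk=>kkkkkSkk=>kkkkkXkkk=>kkkkkkkSkkk=>kkkkkkkXkkkk=>kkkkkkkkkkkkk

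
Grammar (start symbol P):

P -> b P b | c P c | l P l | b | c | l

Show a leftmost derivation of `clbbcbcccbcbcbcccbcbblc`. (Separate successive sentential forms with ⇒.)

P ⇒ cPc ⇒ clPlc ⇒ clbPblc ⇒ clbbPbblc ⇒ clbbcPcbblc ⇒ clbbcbPbcbblc ⇒ clbbcbcPcbcbblc ⇒ clbbcbccPccbcbblc ⇒ clbbcbcccPcccbcbblc ⇒ clbbcbcccbPbcccbcbblc ⇒ clbbcbcccbcPcbcccbcbblc ⇒ clbbcbcccbcbcbcccbcbblc

P ⇒ cPc   [P -> c P c]
cPc ⇒ clPlc   [P -> l P l]
clPlc ⇒ clbPblc   [P -> b P b]
clbPblc ⇒ clbbPbblc   [P -> b P b]
clbbPbblc ⇒ clbbcPcbblc   [P -> c P c]
clbbcPcbblc ⇒ clbbcbPbcbblc   [P -> b P b]
clbbcbPbcbblc ⇒ clbbcbcPcbcbblc   [P -> c P c]
clbbcbcPcbcbblc ⇒ clbbcbccPccbcbblc   [P -> c P c]
clbbcbccPccbcbblc ⇒ clbbcbcccPcccbcbblc   [P -> c P c]
clbbcbcccPcccbcbblc ⇒ clbbcbcccbPbcccbcbblc   [P -> b P b]
clbbcbcccbPbcccbcbblc ⇒ clbbcbcccbcPcbcccbcbblc   [P -> c P c]
clbbcbcccbcPcbcccbcbblc ⇒ clbbcbcccbcbcbcccbcbblc   [P -> b]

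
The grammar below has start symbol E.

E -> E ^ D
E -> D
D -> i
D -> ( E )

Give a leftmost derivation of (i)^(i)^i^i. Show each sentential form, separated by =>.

E => E^D   [E -> E ^ D]
E^D => E^D^D   [E -> E ^ D]
E^D^D => E^D^D^D   [E -> E ^ D]
E^D^D^D => D^D^D^D   [E -> D]
D^D^D^D => (E)^D^D^D   [D -> ( E )]
(E)^D^D^D => (D)^D^D^D   [E -> D]
(D)^D^D^D => (i)^D^D^D   [D -> i]
(i)^D^D^D => (i)^(E)^D^D   [D -> ( E )]
(i)^(E)^D^D => (i)^(D)^D^D   [E -> D]
(i)^(D)^D^D => (i)^(i)^D^D   [D -> i]
(i)^(i)^D^D => (i)^(i)^i^D   [D -> i]
(i)^(i)^i^D => (i)^(i)^i^i   [D -> i]

E => E^D => E^D^D => E^D^D^D => D^D^D^D => (E)^D^D^D => (D)^D^D^D => (i)^D^D^D => (i)^(E)^D^D => (i)^(D)^D^D => (i)^(i)^D^D => (i)^(i)^i^D => (i)^(i)^i^i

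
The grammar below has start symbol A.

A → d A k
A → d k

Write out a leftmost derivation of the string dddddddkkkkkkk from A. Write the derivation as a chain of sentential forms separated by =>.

A => dAk   [A → d A k]
dAk => ddAkk   [A → d A k]
ddAkk => dddAkkk   [A → d A k]
dddAkkk => ddddAkkkk   [A → d A k]
ddddAkkkk => dddddAkkkkk   [A → d A k]
dddddAkkkkk => ddddddAkkkkkk   [A → d A k]
ddddddAkkkkkk => dddddddkkkkkkk   [A → d k]

A=>dAk=>ddAkk=>dddAkkk=>ddddAkkkk=>dddddAkkkkk=>ddddddAkkkkkk=>dddddddkkkkkkk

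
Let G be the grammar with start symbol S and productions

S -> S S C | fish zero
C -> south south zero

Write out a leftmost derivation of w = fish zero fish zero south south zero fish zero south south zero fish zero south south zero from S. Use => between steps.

S => S S C   [S -> S S C]
S S C => S S C S C   [S -> S S C]
S S C S C => S S C S C S C   [S -> S S C]
S S C S C S C => fish zero S C S C S C   [S -> fish zero]
fish zero S C S C S C => fish zero fish zero C S C S C   [S -> fish zero]
fish zero fish zero C S C S C => fish zero fish zero south south zero S C S C   [C -> south south zero]
fish zero fish zero south south zero S C S C => fish zero fish zero south south zero fish zero C S C   [S -> fish zero]
fish zero fish zero south south zero fish zero C S C => fish zero fish zero south south zero fish zero south south zero S C   [C -> south south zero]
fish zero fish zero south south zero fish zero south south zero S C => fish zero fish zero south south zero fish zero south south zero fish zero C   [S -> fish zero]
fish zero fish zero south south zero fish zero south south zero fish zero C => fish zero fish zero south south zero fish zero south south zero fish zero south south zero   [C -> south south zero]

S => S S C => S S C S C => S S C S C S C => fish zero S C S C S C => fish zero fish zero C S C S C => fish zero fish zero south south zero S C S C => fish zero fish zero south south zero fish zero C S C => fish zero fish zero south south zero fish zero south south zero S C => fish zero fish zero south south zero fish zero south south zero fish zero C => fish zero fish zero south south zero fish zero south south zero fish zero south south zero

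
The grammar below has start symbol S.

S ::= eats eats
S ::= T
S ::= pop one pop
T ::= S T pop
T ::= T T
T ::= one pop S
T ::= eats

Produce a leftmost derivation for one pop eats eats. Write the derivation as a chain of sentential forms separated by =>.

S => T   [S ::= T]
T => one pop S   [T ::= one pop S]
one pop S => one pop T   [S ::= T]
one pop T => one pop T T   [T ::= T T]
one pop T T => one pop eats T   [T ::= eats]
one pop eats T => one pop eats eats   [T ::= eats]

S => T => one pop S => one pop T => one pop T T => one pop eats T => one pop eats eats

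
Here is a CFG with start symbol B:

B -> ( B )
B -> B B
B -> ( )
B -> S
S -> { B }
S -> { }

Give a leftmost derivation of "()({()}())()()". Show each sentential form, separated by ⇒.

B⇒BB⇒BBB⇒BBBB⇒()BBB⇒()(B)BB⇒()(BB)BB⇒()(SB)BB⇒()({B}B)BB⇒()({()}B)BB⇒()({()}())BB⇒()({()}())()B⇒()({()}())()()

B ⇒ BB   [B -> B B]
BB ⇒ BBB   [B -> B B]
BBB ⇒ BBBB   [B -> B B]
BBBB ⇒ ()BBB   [B -> ( )]
()BBB ⇒ ()(B)BB   [B -> ( B )]
()(B)BB ⇒ ()(BB)BB   [B -> B B]
()(BB)BB ⇒ ()(SB)BB   [B -> S]
()(SB)BB ⇒ ()({B}B)BB   [S -> { B }]
()({B}B)BB ⇒ ()({()}B)BB   [B -> ( )]
()({()}B)BB ⇒ ()({()}())BB   [B -> ( )]
()({()}())BB ⇒ ()({()}())()B   [B -> ( )]
()({()}())()B ⇒ ()({()}())()()   [B -> ( )]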